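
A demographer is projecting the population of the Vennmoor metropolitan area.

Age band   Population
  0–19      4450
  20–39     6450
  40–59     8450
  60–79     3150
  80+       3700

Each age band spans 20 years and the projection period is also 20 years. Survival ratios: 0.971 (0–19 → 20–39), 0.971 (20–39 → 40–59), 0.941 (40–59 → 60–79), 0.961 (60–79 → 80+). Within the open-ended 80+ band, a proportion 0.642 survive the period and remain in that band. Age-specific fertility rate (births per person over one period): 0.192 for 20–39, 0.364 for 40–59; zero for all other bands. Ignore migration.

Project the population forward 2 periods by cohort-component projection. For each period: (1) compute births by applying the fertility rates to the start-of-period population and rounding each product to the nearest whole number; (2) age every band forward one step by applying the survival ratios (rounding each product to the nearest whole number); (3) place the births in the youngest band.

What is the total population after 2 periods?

Call the bands 1 to 5, youngest first.
[period 1]
Births: 6450 × 0.192 = 1238, 8450 × 0.364 = 3076 — total 4314
Band 2: 4450 × 0.971 = 4321
Band 3: 6450 × 0.971 = 6263
Band 4: 8450 × 0.941 = 7951
Band 5: 3150 × 0.961 + 3700 × 0.642 = 3027 + 2375 = 5402
Giving 4314 / 4321 / 6263 / 7951 / 5402.
[period 2]
Births: 4321 × 0.192 = 830, 6263 × 0.364 = 2280 — total 3110
Band 2: 4314 × 0.971 = 4189
Band 3: 4321 × 0.971 = 4196
Band 4: 6263 × 0.941 = 5893
Band 5: 7951 × 0.961 + 5402 × 0.642 = 7641 + 3468 = 11109
Giving 3110 / 4189 / 4196 / 5893 / 11109.
Total after period 2: 3110 + 4189 + 4196 + 5893 + 11109 = 28497

28497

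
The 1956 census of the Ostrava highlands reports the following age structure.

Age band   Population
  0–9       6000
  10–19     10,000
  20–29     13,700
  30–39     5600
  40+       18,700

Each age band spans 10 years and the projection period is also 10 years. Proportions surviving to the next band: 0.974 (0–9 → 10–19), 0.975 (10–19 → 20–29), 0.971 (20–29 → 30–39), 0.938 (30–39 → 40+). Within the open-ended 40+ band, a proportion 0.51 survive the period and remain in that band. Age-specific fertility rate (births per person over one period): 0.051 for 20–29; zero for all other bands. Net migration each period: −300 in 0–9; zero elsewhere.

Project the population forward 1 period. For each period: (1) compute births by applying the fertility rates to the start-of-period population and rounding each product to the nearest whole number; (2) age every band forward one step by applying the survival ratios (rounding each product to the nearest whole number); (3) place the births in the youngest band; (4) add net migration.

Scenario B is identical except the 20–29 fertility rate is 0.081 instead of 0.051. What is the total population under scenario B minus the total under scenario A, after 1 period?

411

Numbering the bands 1..5 from youngest to oldest:
Period 1:
Births: 13700 × 0.051 = 699
Band 2: 6000 × 0.974 = 5844
Band 3: 10000 × 0.975 = 9750
Band 4: 13700 × 0.971 = 13303
Band 5: 5600 × 0.938 + 18700 × 0.51 = 5253 + 9537 = 14790
Net migration: Band 1 − 300 → 399
End of period: [399, 5844, 9750, 13303, 14790]
Scenario A total after 1 period: 44086
Scenario B projection —
Period 1:
Births: 13700 × 0.081 = 1110
Band 2: 6000 × 0.974 = 5844
Band 3: 10000 × 0.975 = 9750
Band 4: 13700 × 0.971 = 13303
Band 5: 5600 × 0.938 + 18700 × 0.51 = 5253 + 9537 = 14790
Net migration: Band 1 − 300 → 810
End of period: [810, 5844, 9750, 13303, 14790]
Scenario B total after 1 period: 44497
Difference B − A = 44497 − 44086 = 411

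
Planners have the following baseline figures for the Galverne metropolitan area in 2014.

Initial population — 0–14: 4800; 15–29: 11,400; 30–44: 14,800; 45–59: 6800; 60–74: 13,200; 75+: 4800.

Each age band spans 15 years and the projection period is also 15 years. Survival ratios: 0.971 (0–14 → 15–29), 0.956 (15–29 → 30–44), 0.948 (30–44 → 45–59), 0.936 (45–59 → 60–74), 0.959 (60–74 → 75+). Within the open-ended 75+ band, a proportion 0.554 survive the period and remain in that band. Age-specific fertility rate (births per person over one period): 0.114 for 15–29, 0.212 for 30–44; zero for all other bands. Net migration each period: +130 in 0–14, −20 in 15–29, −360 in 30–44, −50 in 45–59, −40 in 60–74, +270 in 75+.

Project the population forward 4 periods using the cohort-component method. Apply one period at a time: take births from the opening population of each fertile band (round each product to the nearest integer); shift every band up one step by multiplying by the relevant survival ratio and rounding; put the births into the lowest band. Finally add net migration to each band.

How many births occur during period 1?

4438

After projecting period 1:
Births: 11400 × 0.114 = 1300 ; 14800 × 0.212 = 3138 — total 4438
15–29: 4800 × 0.971 = 4661
30–44: 11400 × 0.956 = 10898
45–59: 14800 × 0.948 = 14030
60–74: 6800 × 0.936 = 6365
75+: 13200 × 0.959 + 4800 × 0.554 = 12659 + 2659 = 15318
Net migration: 0–14 + 130 → 4568; 15–29 − 20 → 4641; 30–44 − 360 → 10538; 45–59 − 50 → 13980; 60–74 − 40 → 6325; 75+ + 270 → 15588
→ [4568, 4641, 10538, 13980, 6325, 15588]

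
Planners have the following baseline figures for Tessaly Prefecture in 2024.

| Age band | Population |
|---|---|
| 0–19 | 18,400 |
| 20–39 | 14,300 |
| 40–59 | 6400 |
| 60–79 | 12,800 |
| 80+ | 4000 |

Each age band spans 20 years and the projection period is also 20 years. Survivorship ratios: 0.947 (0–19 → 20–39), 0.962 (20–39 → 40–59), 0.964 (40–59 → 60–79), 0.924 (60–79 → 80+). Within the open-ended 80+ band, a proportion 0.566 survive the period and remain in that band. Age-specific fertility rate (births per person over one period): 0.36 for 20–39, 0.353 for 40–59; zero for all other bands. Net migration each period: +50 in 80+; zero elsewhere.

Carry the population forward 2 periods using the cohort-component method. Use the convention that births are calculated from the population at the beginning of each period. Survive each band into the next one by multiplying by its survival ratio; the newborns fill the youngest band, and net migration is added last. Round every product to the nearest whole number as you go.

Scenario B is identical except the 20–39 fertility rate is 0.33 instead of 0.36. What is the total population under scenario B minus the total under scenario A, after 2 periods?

Period 1.
Births: 14300 × 0.36 = 5148 ; 6400 × 0.353 = 2259 → total 7407
20–39: 18400 × 0.947 = 17425
40–59: 14300 × 0.962 = 13757
60–79: 6400 × 0.964 = 6170
80+: 12800 × 0.924 + 4000 × 0.566 = 11827 + 2264 = 14091
Net migration: 80+ + 50 → 14141
→ [7407, 17425, 13757, 6170, 14141]
Period 2.
Births: 17425 × 0.36 = 6273 ; 13757 × 0.353 = 4856 → total 11129
20–39: 7407 × 0.947 = 7014
40–59: 17425 × 0.962 = 16763
60–79: 13757 × 0.964 = 13262
80+: 6170 × 0.924 + 14141 × 0.566 = 5701 + 8004 = 13705
Net migration: 80+ + 50 → 13755
→ [11129, 7014, 16763, 13262, 13755]
Scenario A total after 2 periods: 61923
Scenario B projection —
Period 1.
Births: 14300 × 0.33 = 4719 ; 6400 × 0.353 = 2259 → total 6978
20–39: 18400 × 0.947 = 17425
40–59: 14300 × 0.962 = 13757
60–79: 6400 × 0.964 = 6170
80+: 12800 × 0.924 + 4000 × 0.566 = 11827 + 2264 = 14091
Net migration: 80+ + 50 → 14141
→ [6978, 17425, 13757, 6170, 14141]
Period 2.
Births: 17425 × 0.33 = 5750 ; 13757 × 0.353 = 4856 → total 10606
20–39: 6978 × 0.947 = 6608
40–59: 17425 × 0.962 = 16763
60–79: 13757 × 0.964 = 13262
80+: 6170 × 0.924 + 14141 × 0.566 = 5701 + 8004 = 13705
Net migration: 80+ + 50 → 13755
→ [10606, 6608, 16763, 13262, 13755]
Scenario B total after 2 periods: 60994
Difference B − A = 60994 − 61923 = -929

-929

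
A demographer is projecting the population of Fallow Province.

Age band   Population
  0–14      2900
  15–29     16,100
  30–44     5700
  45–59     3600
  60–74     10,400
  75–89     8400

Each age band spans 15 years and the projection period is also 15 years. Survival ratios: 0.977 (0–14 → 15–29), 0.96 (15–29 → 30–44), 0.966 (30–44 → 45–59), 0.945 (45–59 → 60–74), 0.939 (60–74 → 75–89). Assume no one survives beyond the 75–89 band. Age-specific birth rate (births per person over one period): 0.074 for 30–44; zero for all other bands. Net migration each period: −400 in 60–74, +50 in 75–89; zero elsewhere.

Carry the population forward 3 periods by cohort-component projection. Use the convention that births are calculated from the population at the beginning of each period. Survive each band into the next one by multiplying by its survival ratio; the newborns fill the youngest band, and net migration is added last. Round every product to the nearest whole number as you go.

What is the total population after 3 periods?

22612

Let band 1 be 0–14 through band 6 = 75–89.
After projecting period 1:
Births: 5700 * 0.074 = 422
Band 2: 2900 * 0.977 = 2833
Band 3: 16100 * 0.96 = 15456
Band 4: 5700 * 0.966 = 5506
Band 5: 3600 * 0.945 = 3402
Band 6: 10400 * 0.939 = 9766
Net migration: Band 5 − 400 → 3002; Band 6 + 50 → 9816
→ [422, 2833, 15456, 5506, 3002, 9816]
After projecting period 2:
Births: 15456 * 0.074 = 1144
Band 2: 422 * 0.977 = 412
Band 3: 2833 * 0.96 = 2720
Band 4: 15456 * 0.966 = 14930
Band 5: 5506 * 0.945 = 5203
Band 6: 3002 * 0.939 = 2819
Net migration: Band 5 − 400 → 4803; Band 6 + 50 → 2869
→ [1144, 412, 2720, 14930, 4803, 2869]
After projecting period 3:
Births: 2720 * 0.074 = 201
Band 2: 1144 * 0.977 = 1118
Band 3: 412 * 0.96 = 396
Band 4: 2720 * 0.966 = 2628
Band 5: 14930 * 0.945 = 14109
Band 6: 4803 * 0.939 = 4510
Net migration: Band 5 − 400 → 13709; Band 6 + 50 → 4560
→ [201, 1118, 396, 2628, 13709, 4560]
Total after period 3: 201 + 1118 + 396 + 2628 + 13709 + 4560 = 22612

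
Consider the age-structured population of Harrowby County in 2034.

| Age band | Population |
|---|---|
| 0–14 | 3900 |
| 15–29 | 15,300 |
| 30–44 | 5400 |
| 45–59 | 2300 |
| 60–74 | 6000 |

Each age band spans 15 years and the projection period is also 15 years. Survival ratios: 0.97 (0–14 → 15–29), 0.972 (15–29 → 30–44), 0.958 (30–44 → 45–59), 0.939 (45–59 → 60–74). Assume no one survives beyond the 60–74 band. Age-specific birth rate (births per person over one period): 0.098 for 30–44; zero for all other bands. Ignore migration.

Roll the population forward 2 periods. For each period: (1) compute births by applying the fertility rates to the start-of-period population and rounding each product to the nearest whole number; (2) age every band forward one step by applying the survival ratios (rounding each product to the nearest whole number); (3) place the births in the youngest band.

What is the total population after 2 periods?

Numbering the bands 1..5 from youngest to oldest:
[period 1]
Births: 5400 × 0.098 = 529
Band 2: 3900 × 0.97 = 3783
Band 3: 15300 × 0.972 = 14872
Band 4: 5400 × 0.958 = 5173
Band 5: 2300 × 0.939 = 2160
→ [529, 3783, 14872, 5173, 2160]
[period 2]
Births: 14872 × 0.098 = 1457
Band 2: 529 × 0.97 = 513
Band 3: 3783 × 0.972 = 3677
Band 4: 14872 × 0.958 = 14247
Band 5: 5173 × 0.939 = 4857
→ [1457, 513, 3677, 14247, 4857]
Total after period 2: 1457 + 513 + 3677 + 14247 + 4857 = 24751

24751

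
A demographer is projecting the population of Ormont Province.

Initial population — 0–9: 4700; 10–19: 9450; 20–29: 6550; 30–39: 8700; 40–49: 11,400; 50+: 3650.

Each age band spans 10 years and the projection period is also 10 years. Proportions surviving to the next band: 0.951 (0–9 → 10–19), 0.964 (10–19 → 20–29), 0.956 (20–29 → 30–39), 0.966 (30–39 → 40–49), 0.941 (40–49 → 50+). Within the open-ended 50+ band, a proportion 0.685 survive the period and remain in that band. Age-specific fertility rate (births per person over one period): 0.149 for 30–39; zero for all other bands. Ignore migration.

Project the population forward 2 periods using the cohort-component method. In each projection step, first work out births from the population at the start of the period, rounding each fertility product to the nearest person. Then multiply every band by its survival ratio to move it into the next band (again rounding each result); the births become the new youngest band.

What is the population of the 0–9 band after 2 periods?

933

Numbering the bands 1..6 from youngest to oldest:
After projecting period 1:
Births: 8700 × 0.149 = 1296
Band 2: 4700 × 0.951 = 4470
Band 3: 9450 × 0.964 = 9110
Band 4: 6550 × 0.956 = 6262
Band 5: 8700 × 0.966 = 8404
Band 6: 11400 × 0.941 + 3650 × 0.685 = 10727 + 2500 = 13227
→ [1296, 4470, 9110, 6262, 8404, 13227]
After projecting period 2:
Births: 6262 × 0.149 = 933
Band 2: 1296 × 0.951 = 1232
Band 3: 4470 × 0.964 = 4309
Band 4: 9110 × 0.956 = 8709
Band 5: 6262 × 0.966 = 6049
Band 6: 8404 × 0.941 + 13227 × 0.685 = 7908 + 9060 = 16968
→ [933, 1232, 4309, 8709, 6049, 16968]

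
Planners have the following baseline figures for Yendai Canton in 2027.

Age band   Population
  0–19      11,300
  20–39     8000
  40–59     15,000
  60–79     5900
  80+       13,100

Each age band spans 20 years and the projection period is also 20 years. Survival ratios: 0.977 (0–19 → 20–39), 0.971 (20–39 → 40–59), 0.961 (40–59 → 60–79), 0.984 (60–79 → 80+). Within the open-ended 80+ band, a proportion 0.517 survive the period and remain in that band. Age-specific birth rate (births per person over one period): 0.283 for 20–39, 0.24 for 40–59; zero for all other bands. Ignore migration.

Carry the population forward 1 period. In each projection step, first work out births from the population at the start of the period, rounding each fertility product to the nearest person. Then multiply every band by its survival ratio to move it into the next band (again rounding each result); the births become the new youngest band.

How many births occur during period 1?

5864

Call the groups 1 to 5, youngest first.
Period 1:
Births: 8000 × 0.283 = 2264, 15000 × 0.24 = 3600 → total 5864
Group 2: 11300 × 0.977 = 11040
Group 3: 8000 × 0.971 = 7768
Group 4: 15000 × 0.961 = 14415
Group 5: 5900 × 0.984 + 13100 × 0.517 = 5806 + 6773 = 12579
End of period: [5864, 11040, 7768, 14415, 12579]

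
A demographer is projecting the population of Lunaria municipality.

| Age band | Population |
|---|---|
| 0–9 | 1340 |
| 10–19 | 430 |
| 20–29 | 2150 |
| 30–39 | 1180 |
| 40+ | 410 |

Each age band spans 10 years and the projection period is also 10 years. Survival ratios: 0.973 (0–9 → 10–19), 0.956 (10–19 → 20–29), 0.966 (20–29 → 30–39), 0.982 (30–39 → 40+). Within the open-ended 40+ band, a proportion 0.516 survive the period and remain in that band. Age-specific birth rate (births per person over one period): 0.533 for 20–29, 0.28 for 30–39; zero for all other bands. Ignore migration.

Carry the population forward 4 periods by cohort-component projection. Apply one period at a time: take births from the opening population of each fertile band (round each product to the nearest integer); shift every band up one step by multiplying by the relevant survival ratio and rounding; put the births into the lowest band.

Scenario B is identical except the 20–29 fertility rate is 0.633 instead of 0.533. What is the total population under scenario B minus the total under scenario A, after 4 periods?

After projecting period 1:
Births: 2150 * 0.533 = 1146 ; 1180 * 0.28 = 330 → 1476
10–19: 1340 * 0.973 = 1304
20–29: 430 * 0.956 = 411
30–39: 2150 * 0.966 = 2077
40+: 1180 * 0.982 + 410 * 0.516 = 1159 + 212 = 1371
End of period: [1476, 1304, 411, 2077, 1371]
After projecting period 2:
Births: 411 * 0.533 = 219 ; 2077 * 0.28 = 582 → 801
10–19: 1476 * 0.973 = 1436
20–29: 1304 * 0.956 = 1247
30–39: 411 * 0.966 = 397
40+: 2077 * 0.982 + 1371 * 0.516 = 2040 + 707 = 2747
End of period: [801, 1436, 1247, 397, 2747]
After projecting period 3:
Births: 1247 * 0.533 = 665 ; 397 * 0.28 = 111 → 776
10–19: 801 * 0.973 = 779
20–29: 1436 * 0.956 = 1373
30–39: 1247 * 0.966 = 1205
40+: 397 * 0.982 + 2747 * 0.516 = 390 + 1417 = 1807
End of period: [776, 779, 1373, 1205, 1807]
After projecting period 4:
Births: 1373 * 0.533 = 732 ; 1205 * 0.28 = 337 → 1069
10–19: 776 * 0.973 = 755
20–29: 779 * 0.956 = 745
30–39: 1373 * 0.966 = 1326
40+: 1205 * 0.982 + 1807 * 0.516 = 1183 + 932 = 2115
End of period: [1069, 755, 745, 1326, 2115]
Scenario A total after 4 periods: 6010
Scenario B projection —
After projecting period 1:
Births: 2150 * 0.633 = 1361 ; 1180 * 0.28 = 330 → 1691
10–19: 1340 * 0.973 = 1304
20–29: 430 * 0.956 = 411
30–39: 2150 * 0.966 = 2077
40+: 1180 * 0.982 + 410 * 0.516 = 1159 + 212 = 1371
End of period: [1691, 1304, 411, 2077, 1371]
After projecting period 2:
Births: 411 * 0.633 = 260 ; 2077 * 0.28 = 582 → 842
10–19: 1691 * 0.973 = 1645
20–29: 1304 * 0.956 = 1247
30–39: 411 * 0.966 = 397
40+: 2077 * 0.982 + 1371 * 0.516 = 2040 + 707 = 2747
End of period: [842, 1645, 1247, 397, 2747]
After projecting period 3:
Births: 1247 * 0.633 = 789 ; 397 * 0.28 = 111 → 900
10–19: 842 * 0.973 = 819
20–29: 1645 * 0.956 = 1573
30–39: 1247 * 0.966 = 1205
40+: 397 * 0.982 + 2747 * 0.516 = 390 + 1417 = 1807
End of period: [900, 819, 1573, 1205, 1807]
After projecting period 4:
Births: 1573 * 0.633 = 996 ; 1205 * 0.28 = 337 → 1333
10–19: 900 * 0.973 = 876
20–29: 819 * 0.956 = 783
30–39: 1573 * 0.966 = 1520
40+: 1205 * 0.982 + 1807 * 0.516 = 1183 + 932 = 2115
End of period: [1333, 876, 783, 1520, 2115]
Scenario B total after 4 periods: 6627
Difference B − A = 6627 − 6010 = 617

617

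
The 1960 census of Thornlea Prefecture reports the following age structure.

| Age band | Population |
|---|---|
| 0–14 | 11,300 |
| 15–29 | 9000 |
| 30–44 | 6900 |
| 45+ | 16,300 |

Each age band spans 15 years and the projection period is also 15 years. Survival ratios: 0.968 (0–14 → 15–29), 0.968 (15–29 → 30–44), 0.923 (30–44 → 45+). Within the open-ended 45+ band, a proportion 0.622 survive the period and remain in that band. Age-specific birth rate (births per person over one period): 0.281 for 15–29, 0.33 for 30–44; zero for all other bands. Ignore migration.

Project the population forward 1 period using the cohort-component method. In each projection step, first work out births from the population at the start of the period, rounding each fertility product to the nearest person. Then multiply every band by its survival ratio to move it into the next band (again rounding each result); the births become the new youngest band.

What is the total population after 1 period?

40964

Numbering the groups 1..4 from youngest to oldest:
After projecting period 1:
Births: 9000 × 0.281 = 2529 ; 6900 × 0.33 = 2277 ⇒ total 4806
Group 2: 11300 × 0.968 = 10938
Group 3: 9000 × 0.968 = 8712
Group 4: 6900 × 0.923 + 16300 × 0.622 = 6369 + 10139 = 16508
Population now: 0–14=4806, 15–29=10938, 30–44=8712, 45+=16508
Total after period 1: 4806 + 10938 + 8712 + 16508 = 40964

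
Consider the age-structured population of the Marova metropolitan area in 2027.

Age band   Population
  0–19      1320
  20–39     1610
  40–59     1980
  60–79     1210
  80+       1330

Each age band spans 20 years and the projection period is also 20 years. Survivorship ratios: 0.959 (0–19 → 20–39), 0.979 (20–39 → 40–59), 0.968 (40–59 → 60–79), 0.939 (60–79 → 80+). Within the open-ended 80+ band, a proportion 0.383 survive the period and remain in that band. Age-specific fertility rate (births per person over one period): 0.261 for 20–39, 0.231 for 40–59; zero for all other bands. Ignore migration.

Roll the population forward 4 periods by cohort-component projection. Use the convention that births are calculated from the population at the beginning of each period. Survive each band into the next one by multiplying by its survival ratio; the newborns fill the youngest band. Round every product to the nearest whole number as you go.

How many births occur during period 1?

877

After projecting period 1:
Births: 1610 × 0.261 = 420 ; 1980 × 0.231 = 457 → 877
20–39: 1320 × 0.959 = 1266
40–59: 1610 × 0.979 = 1576
60–79: 1980 × 0.968 = 1917
80+: 1210 × 0.939 + 1330 × 0.383 = 1136 + 509 = 1645
→ [877, 1266, 1576, 1917, 1645]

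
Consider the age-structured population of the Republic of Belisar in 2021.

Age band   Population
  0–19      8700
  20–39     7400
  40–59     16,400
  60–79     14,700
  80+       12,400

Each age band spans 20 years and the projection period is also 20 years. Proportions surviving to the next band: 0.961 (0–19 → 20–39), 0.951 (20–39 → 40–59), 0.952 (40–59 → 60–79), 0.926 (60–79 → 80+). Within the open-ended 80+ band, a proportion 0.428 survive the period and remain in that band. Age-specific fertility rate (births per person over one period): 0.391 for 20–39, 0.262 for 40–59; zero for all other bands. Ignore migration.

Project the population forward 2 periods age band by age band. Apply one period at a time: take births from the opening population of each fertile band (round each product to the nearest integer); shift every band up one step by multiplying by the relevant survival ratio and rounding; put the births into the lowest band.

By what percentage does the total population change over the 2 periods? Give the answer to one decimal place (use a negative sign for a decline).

-17.4

Period 1.
Births: 7400 × 0.391 = 2893  |  16400 × 0.262 = 4297 → 7190
20–39: 8700 × 0.961 = 8361
40–59: 7400 × 0.951 = 7037
60–79: 16400 × 0.952 = 15613
80+: 14700 × 0.926 + 12400 × 0.428 = 13612 + 5307 = 18919
Population now: 0–19=7190, 20–39=8361, 40–59=7037, 60–79=15613, 80+=18919
Period 2.
Births: 8361 × 0.391 = 3269  |  7037 × 0.262 = 1844 → 5113
20–39: 7190 × 0.961 = 6910
40–59: 8361 × 0.951 = 7951
60–79: 7037 × 0.952 = 6699
80+: 15613 × 0.926 + 18919 × 0.428 = 14458 + 8097 = 22555
Population now: 0–19=5113, 20–39=6910, 40–59=7951, 60–79=6699, 80+=22555
Total: 59600 → 49228; change = -10372; percentage change = -17.4%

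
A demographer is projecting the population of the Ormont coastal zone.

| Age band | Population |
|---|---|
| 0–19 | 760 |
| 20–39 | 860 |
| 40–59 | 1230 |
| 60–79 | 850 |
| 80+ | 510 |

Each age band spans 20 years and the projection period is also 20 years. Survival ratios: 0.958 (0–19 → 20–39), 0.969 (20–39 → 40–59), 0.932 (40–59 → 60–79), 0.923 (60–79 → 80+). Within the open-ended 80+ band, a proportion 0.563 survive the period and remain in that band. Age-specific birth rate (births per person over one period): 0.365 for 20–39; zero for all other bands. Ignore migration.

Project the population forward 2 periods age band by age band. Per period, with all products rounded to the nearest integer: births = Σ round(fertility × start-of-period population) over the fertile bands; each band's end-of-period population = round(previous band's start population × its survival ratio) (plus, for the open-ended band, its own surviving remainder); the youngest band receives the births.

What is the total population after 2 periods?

3710

Let group 1 be 0–19 through group 5 = 80+.
Period 1:
Births: 860 × 0.365 = 314
Group 2: 760 × 0.958 = 728
Group 3: 860 × 0.969 = 833
Group 4: 1230 × 0.932 = 1146
Group 5: 850 × 0.923 + 510 × 0.563 = 785 + 287 = 1072
Population now: 0–19=314, 20–39=728, 40–59=833, 60–79=1146, 80+=1072
Period 2:
Births: 728 × 0.365 = 266
Group 2: 314 × 0.958 = 301
Group 3: 728 × 0.969 = 705
Group 4: 833 × 0.932 = 776
Group 5: 1146 × 0.923 + 1072 × 0.563 = 1058 + 604 = 1662
Population now: 0–19=266, 20–39=301, 40–59=705, 60–79=776, 80+=1662
Total after period 2: 266 + 301 + 705 + 776 + 1662 = 3710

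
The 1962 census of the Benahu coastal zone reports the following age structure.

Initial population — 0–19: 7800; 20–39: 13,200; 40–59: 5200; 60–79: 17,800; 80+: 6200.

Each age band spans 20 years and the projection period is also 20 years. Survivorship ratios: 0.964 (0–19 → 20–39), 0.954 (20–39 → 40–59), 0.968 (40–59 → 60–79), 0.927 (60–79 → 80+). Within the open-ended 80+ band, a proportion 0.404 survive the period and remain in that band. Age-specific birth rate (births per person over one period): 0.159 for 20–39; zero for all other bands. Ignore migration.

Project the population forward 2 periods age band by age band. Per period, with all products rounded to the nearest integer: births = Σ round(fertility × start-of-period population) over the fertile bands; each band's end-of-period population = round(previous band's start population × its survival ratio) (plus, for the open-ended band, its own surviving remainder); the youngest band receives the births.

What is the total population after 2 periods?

[period 1]
Births: 13200 × 0.159 = 2099
20–39: 7800 × 0.964 = 7519
40–59: 13200 × 0.954 = 12593
60–79: 5200 × 0.968 = 5034
80+: 17800 × 0.927 + 6200 × 0.404 = 16501 + 2505 = 19006
→ [2099, 7519, 12593, 5034, 19006]
[period 2]
Births: 7519 × 0.159 = 1196
20–39: 2099 × 0.964 = 2023
40–59: 7519 × 0.954 = 7173
60–79: 12593 × 0.968 = 12190
80+: 5034 × 0.927 + 19006 × 0.404 = 4667 + 7678 = 12345
→ [1196, 2023, 7173, 12190, 12345]
Total after period 2: 1196 + 2023 + 7173 + 12190 + 12345 = 34927

34927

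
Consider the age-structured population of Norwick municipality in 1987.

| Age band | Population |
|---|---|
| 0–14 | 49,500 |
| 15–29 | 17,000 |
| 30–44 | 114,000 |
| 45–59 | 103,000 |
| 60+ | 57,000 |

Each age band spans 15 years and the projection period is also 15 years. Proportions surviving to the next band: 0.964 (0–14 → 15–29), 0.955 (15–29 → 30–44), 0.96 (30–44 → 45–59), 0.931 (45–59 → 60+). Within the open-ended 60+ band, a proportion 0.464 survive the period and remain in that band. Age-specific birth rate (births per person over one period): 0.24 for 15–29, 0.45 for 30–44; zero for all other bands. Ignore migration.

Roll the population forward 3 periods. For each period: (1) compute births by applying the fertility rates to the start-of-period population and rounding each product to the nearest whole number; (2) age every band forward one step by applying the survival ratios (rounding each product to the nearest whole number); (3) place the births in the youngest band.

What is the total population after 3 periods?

Period 1.
Births: 17000 × 0.24 = 4080 ; 114000 × 0.45 = 51300 → total 55380
15–29: 49500 × 0.964 = 47718
30–44: 17000 × 0.955 = 16235
45–59: 114000 × 0.96 = 109440
60+: 103000 × 0.931 + 57000 × 0.464 = 95893 + 26448 = 122341
→ [55380, 47718, 16235, 109440, 122341]
Period 2.
Births: 47718 × 0.24 = 11452 ; 16235 × 0.45 = 7306 → total 18758
15–29: 55380 × 0.964 = 53386
30–44: 47718 × 0.955 = 45571
45–59: 16235 × 0.96 = 15586
60+: 109440 × 0.931 + 122341 × 0.464 = 101889 + 56766 = 158655
→ [18758, 53386, 45571, 15586, 158655]
Period 3.
Births: 53386 × 0.24 = 12813 ; 45571 × 0.45 = 20507 → total 33320
15–29: 18758 × 0.964 = 18083
30–44: 53386 × 0.955 = 50984
45–59: 45571 × 0.96 = 43748
60+: 15586 × 0.931 + 158655 × 0.464 = 14511 + 73616 = 88127
→ [33320, 18083, 50984, 43748, 88127]
Total after period 3: 33320 + 18083 + 50984 + 43748 + 88127 = 234262

234262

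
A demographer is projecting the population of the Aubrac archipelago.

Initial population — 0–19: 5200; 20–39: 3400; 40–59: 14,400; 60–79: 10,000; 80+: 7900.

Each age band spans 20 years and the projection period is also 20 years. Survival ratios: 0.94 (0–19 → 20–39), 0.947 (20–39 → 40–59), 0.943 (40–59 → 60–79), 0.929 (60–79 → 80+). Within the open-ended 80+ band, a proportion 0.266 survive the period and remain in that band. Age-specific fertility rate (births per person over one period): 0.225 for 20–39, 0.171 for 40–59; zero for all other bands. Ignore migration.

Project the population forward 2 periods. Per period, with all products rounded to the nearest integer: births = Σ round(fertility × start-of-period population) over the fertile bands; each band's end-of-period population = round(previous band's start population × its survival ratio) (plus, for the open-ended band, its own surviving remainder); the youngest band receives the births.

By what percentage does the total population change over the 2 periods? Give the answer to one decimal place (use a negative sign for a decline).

Let band 1 be 0–19 through band 5 = 80+.
Period 1.
Births: 3400 * 0.225 = 765, 14400 * 0.171 = 2462 → 3227
Band 2: 5200 * 0.94 = 4888
Band 3: 3400 * 0.947 = 3220
Band 4: 14400 * 0.943 = 13579
Band 5: 10000 * 0.929 + 7900 * 0.266 = 9290 + 2101 = 11391
Population now: 0–19=3227, 20–39=4888, 40–59=3220, 60–79=13579, 80+=11391
Period 2.
Births: 4888 * 0.225 = 1100, 3220 * 0.171 = 551 → 1651
Band 2: 3227 * 0.94 = 3033
Band 3: 4888 * 0.947 = 4629
Band 4: 3220 * 0.943 = 3036
Band 5: 13579 * 0.929 + 11391 * 0.266 = 12615 + 3030 = 15645
Population now: 0–19=1651, 20–39=3033, 40–59=4629, 60–79=3036, 80+=15645
Total: 40900 → 27994; change = -12906; percentage change = -31.6%

-31.6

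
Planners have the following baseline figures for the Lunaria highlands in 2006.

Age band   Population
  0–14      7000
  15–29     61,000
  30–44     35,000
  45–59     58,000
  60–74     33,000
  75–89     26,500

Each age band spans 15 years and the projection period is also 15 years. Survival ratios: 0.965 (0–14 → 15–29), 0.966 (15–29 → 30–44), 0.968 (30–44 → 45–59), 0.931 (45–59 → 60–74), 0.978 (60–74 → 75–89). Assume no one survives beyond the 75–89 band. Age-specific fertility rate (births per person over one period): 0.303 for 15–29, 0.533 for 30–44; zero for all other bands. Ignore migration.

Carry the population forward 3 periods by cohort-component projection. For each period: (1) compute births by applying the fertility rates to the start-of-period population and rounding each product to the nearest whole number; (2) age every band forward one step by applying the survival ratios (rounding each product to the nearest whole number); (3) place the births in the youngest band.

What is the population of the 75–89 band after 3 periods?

Call the bands 1 to 6, youngest first.
— Period 1 —
Births: 61000 * 0.303 = 18483  |  35000 * 0.533 = 18655 → 37138
Band 2: 7000 * 0.965 = 6755
Band 3: 61000 * 0.966 = 58926
Band 4: 35000 * 0.968 = 33880
Band 5: 58000 * 0.931 = 53998
Band 6: 33000 * 0.978 = 32274
→ [37138, 6755, 58926, 33880, 53998, 32274]
— Period 2 —
Births: 6755 * 0.303 = 2047  |  58926 * 0.533 = 31408 → 33455
Band 2: 37138 * 0.965 = 35838
Band 3: 6755 * 0.966 = 6525
Band 4: 58926 * 0.968 = 57040
Band 5: 33880 * 0.931 = 31542
Band 6: 53998 * 0.978 = 52810
→ [33455, 35838, 6525, 57040, 31542, 52810]
— Period 3 —
Births: 35838 * 0.303 = 10859  |  6525 * 0.533 = 3478 → 14337
Band 2: 33455 * 0.965 = 32284
Band 3: 35838 * 0.966 = 34620
Band 4: 6525 * 0.968 = 6316
Band 5: 57040 * 0.931 = 53104
Band 6: 31542 * 0.978 = 30848
→ [14337, 32284, 34620, 6316, 53104, 30848]

30848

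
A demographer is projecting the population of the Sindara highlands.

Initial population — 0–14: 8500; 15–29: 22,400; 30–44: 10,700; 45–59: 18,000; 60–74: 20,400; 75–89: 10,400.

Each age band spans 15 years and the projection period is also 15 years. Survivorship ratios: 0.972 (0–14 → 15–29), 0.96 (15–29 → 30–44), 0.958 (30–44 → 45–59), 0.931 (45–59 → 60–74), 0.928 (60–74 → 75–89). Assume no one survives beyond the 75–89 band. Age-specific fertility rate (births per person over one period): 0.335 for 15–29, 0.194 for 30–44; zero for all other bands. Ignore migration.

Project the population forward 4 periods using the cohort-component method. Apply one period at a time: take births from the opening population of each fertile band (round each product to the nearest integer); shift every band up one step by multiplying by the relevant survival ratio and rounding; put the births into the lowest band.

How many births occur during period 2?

After projecting period 1:
Births: 22400 × 0.335 = 7504 ; 10700 × 0.194 = 2076 → 9580
15–29: 8500 × 0.972 = 8262
30–44: 22400 × 0.96 = 21504
45–59: 10700 × 0.958 = 10251
60–74: 18000 × 0.931 = 16758
75–89: 20400 × 0.928 = 18931
Giving 9580 / 8262 / 21504 / 10251 / 16758 / 18931.
After projecting period 2:
Births: 8262 × 0.335 = 2768 ; 21504 × 0.194 = 4172 → 6940
15–29: 9580 × 0.972 = 9312
30–44: 8262 × 0.96 = 7932
45–59: 21504 × 0.958 = 20601
60–74: 10251 × 0.931 = 9544
75–89: 16758 × 0.928 = 15551
Giving 6940 / 9312 / 7932 / 20601 / 9544 / 15551.

6940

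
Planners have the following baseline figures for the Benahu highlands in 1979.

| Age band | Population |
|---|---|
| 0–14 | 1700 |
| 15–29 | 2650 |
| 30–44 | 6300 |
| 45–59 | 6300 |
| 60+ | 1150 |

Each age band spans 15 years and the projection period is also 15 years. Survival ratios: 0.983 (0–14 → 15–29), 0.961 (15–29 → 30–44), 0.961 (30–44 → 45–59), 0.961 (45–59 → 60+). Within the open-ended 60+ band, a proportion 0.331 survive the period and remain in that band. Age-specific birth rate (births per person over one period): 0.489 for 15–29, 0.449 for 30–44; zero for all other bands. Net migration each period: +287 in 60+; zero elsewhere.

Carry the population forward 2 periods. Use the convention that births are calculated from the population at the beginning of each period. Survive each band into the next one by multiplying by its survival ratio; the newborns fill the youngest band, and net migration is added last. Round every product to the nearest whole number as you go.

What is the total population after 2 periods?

18400

Numbering the bands 1..5 from youngest to oldest:
Period 1.
Births: 2650 * 0.489 = 1296 ; 6300 * 0.449 = 2829 — total 4125
Band 2: 1700 * 0.983 = 1671
Band 3: 2650 * 0.961 = 2547
Band 4: 6300 * 0.961 = 6054
Band 5: 6300 * 0.961 + 1150 * 0.331 = 6054 + 381 = 6435
Net migration: Band 5 + 287 → 6722
Giving 4125 / 1671 / 2547 / 6054 / 6722.
Period 2.
Births: 1671 * 0.489 = 817 ; 2547 * 0.449 = 1144 — total 1961
Band 2: 4125 * 0.983 = 4055
Band 3: 1671 * 0.961 = 1606
Band 4: 2547 * 0.961 = 2448
Band 5: 6054 * 0.961 + 6722 * 0.331 = 5818 + 2225 = 8043
Net migration: Band 5 + 287 → 8330
Giving 1961 / 4055 / 1606 / 2448 / 8330.
Total after period 2: 1961 + 4055 + 1606 + 2448 + 8330 = 18400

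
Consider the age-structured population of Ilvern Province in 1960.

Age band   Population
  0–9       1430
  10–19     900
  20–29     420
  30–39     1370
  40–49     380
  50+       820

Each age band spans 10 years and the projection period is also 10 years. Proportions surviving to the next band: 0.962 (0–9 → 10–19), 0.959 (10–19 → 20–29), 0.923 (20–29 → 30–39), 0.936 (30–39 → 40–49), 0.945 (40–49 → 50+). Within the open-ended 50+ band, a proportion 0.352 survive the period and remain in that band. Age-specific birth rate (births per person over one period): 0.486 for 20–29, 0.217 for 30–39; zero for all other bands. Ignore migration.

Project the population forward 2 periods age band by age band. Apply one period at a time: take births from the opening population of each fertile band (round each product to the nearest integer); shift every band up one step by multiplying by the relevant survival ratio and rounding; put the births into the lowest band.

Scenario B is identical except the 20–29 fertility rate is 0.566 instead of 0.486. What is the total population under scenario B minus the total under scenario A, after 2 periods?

102

(Bands numbered youngest = 1 to oldest = 6.)
[period 1]
Births: 420 * 0.486 = 204, 1370 * 0.217 = 297 → total 501
Band 2: 1430 * 0.962 = 1376
Band 3: 900 * 0.959 = 863
Band 4: 420 * 0.923 = 388
Band 5: 1370 * 0.936 = 1282
Band 6: 380 * 0.945 + 820 * 0.352 = 359 + 289 = 648
→ [501, 1376, 863, 388, 1282, 648]
[period 2]
Births: 863 * 0.486 = 419, 388 * 0.217 = 84 → total 503
Band 2: 501 * 0.962 = 482
Band 3: 1376 * 0.959 = 1320
Band 4: 863 * 0.923 = 797
Band 5: 388 * 0.936 = 363
Band 6: 1282 * 0.945 + 648 * 0.352 = 1211 + 228 = 1439
→ [503, 482, 1320, 797, 363, 1439]
Scenario A total after 2 periods: 4904
Scenario B projection —
[period 1]
Births: 420 * 0.566 = 238, 1370 * 0.217 = 297 → total 535
Band 2: 1430 * 0.962 = 1376
Band 3: 900 * 0.959 = 863
Band 4: 420 * 0.923 = 388
Band 5: 1370 * 0.936 = 1282
Band 6: 380 * 0.945 + 820 * 0.352 = 359 + 289 = 648
→ [535, 1376, 863, 388, 1282, 648]
[period 2]
Births: 863 * 0.566 = 488, 388 * 0.217 = 84 → total 572
Band 2: 535 * 0.962 = 515
Band 3: 1376 * 0.959 = 1320
Band 4: 863 * 0.923 = 797
Band 5: 388 * 0.936 = 363
Band 6: 1282 * 0.945 + 648 * 0.352 = 1211 + 228 = 1439
→ [572, 515, 1320, 797, 363, 1439]
Scenario B total after 2 periods: 5006
Difference B − A = 5006 − 4904 = 102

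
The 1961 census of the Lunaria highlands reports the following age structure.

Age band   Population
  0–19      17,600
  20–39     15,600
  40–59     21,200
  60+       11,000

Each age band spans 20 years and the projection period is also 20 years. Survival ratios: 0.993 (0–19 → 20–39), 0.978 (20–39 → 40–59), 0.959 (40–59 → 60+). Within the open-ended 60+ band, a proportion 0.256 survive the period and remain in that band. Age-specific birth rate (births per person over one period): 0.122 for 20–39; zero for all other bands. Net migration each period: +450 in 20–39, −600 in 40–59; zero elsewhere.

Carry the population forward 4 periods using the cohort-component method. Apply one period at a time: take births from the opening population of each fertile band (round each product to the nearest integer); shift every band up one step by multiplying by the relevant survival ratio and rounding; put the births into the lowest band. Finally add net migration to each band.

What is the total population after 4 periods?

Call the bands 1 to 4, youngest first.
— Period 1 —
Births: 15600 × 0.122 = 1903
Band 2: 17600 × 0.993 = 17477
Band 3: 15600 × 0.978 = 15257
Band 4: 21200 × 0.959 + 11000 × 0.256 = 20331 + 2816 = 23147
Net migration: Band 2 + 450 → 17927; Band 3 − 600 → 14657
End of period: [1903, 17927, 14657, 23147]
— Period 2 —
Births: 17927 × 0.122 = 2187
Band 2: 1903 × 0.993 = 1890
Band 3: 17927 × 0.978 = 17533
Band 4: 14657 × 0.959 + 23147 × 0.256 = 14056 + 5926 = 19982
Net migration: Band 2 + 450 → 2340; Band 3 − 600 → 16933
End of period: [2187, 2340, 16933, 19982]
— Period 3 —
Births: 2340 × 0.122 = 285
Band 2: 2187 × 0.993 = 2172
Band 3: 2340 × 0.978 = 2289
Band 4: 16933 × 0.959 + 19982 × 0.256 = 16239 + 5115 = 21354
Net migration: Band 2 + 450 → 2622; Band 3 − 600 → 1689
End of period: [285, 2622, 1689, 21354]
— Period 4 —
Births: 2622 × 0.122 = 320
Band 2: 285 × 0.993 = 283
Band 3: 2622 × 0.978 = 2564
Band 4: 1689 × 0.959 + 21354 × 0.256 = 1620 + 5467 = 7087
Net migration: Band 2 + 450 → 733; Band 3 − 600 → 1964
End of period: [320, 733, 1964, 7087]
Total after period 4: 320 + 733 + 1964 + 7087 = 10104

10104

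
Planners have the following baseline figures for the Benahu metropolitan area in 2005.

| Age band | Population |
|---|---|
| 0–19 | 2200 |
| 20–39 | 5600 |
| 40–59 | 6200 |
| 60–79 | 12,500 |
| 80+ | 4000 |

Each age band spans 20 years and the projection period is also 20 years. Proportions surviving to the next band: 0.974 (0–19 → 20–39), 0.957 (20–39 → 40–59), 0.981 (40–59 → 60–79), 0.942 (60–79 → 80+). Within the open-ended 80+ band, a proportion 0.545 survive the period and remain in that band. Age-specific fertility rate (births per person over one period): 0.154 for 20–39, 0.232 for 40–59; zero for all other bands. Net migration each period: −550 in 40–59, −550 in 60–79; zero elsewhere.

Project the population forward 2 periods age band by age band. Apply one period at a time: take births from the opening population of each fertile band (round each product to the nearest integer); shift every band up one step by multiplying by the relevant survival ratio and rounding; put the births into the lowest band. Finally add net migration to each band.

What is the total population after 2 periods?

22171

Period 1:
Births: 5600 × 0.154 = 862  |  6200 × 0.232 = 1438 ⇒ total 2300
20–39: 2200 × 0.974 = 2143
40–59: 5600 × 0.957 = 5359
60–79: 6200 × 0.981 = 6082
80+: 12500 × 0.942 + 4000 × 0.545 = 11775 + 2180 = 13955
Net migration: 40–59 − 550 → 4809; 60–79 − 550 → 5532
Population now: 0–19=2300, 20–39=2143, 40–59=4809, 60–79=5532, 80+=13955
Period 2:
Births: 2143 × 0.154 = 330  |  4809 × 0.232 = 1116 ⇒ total 1446
20–39: 2300 × 0.974 = 2240
40–59: 2143 × 0.957 = 2051
60–79: 4809 × 0.981 = 4718
80+: 5532 × 0.942 + 13955 × 0.545 = 5211 + 7605 = 12816
Net migration: 40–59 − 550 → 1501; 60–79 − 550 → 4168
Population now: 0–19=1446, 20–39=2240, 40–59=1501, 60–79=4168, 80+=12816
Total after period 2: 1446 + 2240 + 1501 + 4168 + 12816 = 22171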